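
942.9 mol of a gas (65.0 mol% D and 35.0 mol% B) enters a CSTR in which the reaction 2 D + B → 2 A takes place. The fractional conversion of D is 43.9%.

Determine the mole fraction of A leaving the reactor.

D reacted = 0.439 × 612.9 = 269.1 mol; ν_D = −2, so ξ = 269.1/2 = 134.5 mol.
Outlet amounts (n = n₀ + ν ξ):
  D: 612.9 − 2(134.5) = 343.8
  B: 330 − 1(134.5) = 195.5
  A: 0 + 2(134.5) = 269.1
Total out = 808.4 mol; y_A = 269.1 / 808.4 = 0.3328.

0.333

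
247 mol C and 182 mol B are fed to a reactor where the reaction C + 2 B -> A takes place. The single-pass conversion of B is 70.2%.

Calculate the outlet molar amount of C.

183 mol

B reacted = 0.702 × 182 = 127.8 mol; ν_B = −2, so ξ = 127.8/2 = 63.88 mol.
Outlet amounts (n = n₀ + ν ξ):
  C: 247 − 1(63.88) = 183.1
  B: 182 − 2(63.88) = 54.24
  A: 0 + 1(63.88) = 63.88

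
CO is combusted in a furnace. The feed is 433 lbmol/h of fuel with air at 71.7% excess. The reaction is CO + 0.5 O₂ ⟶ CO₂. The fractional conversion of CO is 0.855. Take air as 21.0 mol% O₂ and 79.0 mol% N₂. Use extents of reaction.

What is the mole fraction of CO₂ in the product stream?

Stoichiometric O₂ = 0.5 × 433 = 216.5 lbmol/h; O₂ fed = 216.5 × 1.717 = 371.7 lbmol/h.
N₂ fed = 371.7 × 79/21 = 1398 lbmol/h.
Fuel reacted = 0.855 × 433 → ξ = 370.2 lbmol/h.
Outlet (n = n₀ + ν ξ):
  CO: 433 − 1(370.2) = 62.79
  O₂: 371.7 − 0.5(370.2) = 186.6
  N₂: 1398 (inert)
  CO₂: 0 + 1(370.2) = 370.2
Total out = 2018 lbmol/h; y_CO₂ = 370.2 / 2018 = 0.1835.

0.183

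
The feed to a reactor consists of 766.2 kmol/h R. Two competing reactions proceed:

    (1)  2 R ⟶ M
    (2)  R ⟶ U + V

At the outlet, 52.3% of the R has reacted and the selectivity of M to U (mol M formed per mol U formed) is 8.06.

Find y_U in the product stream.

Conversion of R: R consumed = 0.523 × 766.2 = 400.7 kmol/h = 2ξ₁ + 1ξ₂.
Selectivity: 1ξ₁ / (1ξ₂) = 8.06 → ξ₁ = 8.06 ξ₂.
Substitute: (2·8.06 + 1) ξ₂ = 400.7 → ξ₂ = 23.41 kmol/h, ξ₁ = 188.7 kmol/h.
Outlet amounts (n = n₀ + Σ ν·ξ):
  R: 766.2 − 2(188.7) − 1(23.41) = 365.5
  M: 0 + 1(188.7) = 188.7
  U: 0 + 1(23.41) = 23.41
  V: 0 + 1(23.41) = 23.41
Total out = 600.9 kmol/h; y_U = 23.41 / 600.9 = 0.03895.

0.0389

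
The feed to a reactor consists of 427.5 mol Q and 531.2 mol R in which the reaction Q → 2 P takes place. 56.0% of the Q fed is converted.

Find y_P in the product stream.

Q reacted = 0.56 × 427.5 = 239.4 mol; ν_Q = −1, so ξ = 239.4/1 = 239.4 mol.
Outlet amounts (n = n₀ + ν ξ):
  Q: 427.5 − 1(239.4) = 188.1
  P: 0 + 2(239.4) = 478.8
  R: 531.2 (inert)
Total out = 1198 mol; y_P = 478.8 / 1198 = 0.3996.

0.4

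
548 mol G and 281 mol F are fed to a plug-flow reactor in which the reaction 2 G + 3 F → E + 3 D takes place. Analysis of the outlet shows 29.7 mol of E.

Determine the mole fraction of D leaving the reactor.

0.111

For E: n = n₀ + 1ξ → 29.7 = 0 + 1ξ, giving ξ = 29.7 mol.
Outlet amounts (n = n₀ + ν ξ):
  G: 548 − 2(29.7) = 488.6
  F: 281 − 3(29.7) = 191.9
  E: 0 + 1(29.7) = 29.7
  D: 0 + 3(29.7) = 89.1
Total out = 799.3 mol; y_D = 89.1 / 799.3 = 0.1115.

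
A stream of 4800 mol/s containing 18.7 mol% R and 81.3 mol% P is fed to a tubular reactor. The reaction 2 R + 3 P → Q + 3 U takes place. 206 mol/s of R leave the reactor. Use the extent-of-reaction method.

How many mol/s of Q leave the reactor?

For R: n = n₀ − 2ξ → 206 = 897.6 − 2ξ, giving ξ = 345.8 mol/s.
Outlet amounts (n = n₀ + ν ξ):
  R: 897.6 − 2(345.8) = 206
  P: 3902 − 3(345.8) = 2865
  Q: 0 + 1(345.8) = 345.8
  U: 0 + 3(345.8) = 1037

346 mol/s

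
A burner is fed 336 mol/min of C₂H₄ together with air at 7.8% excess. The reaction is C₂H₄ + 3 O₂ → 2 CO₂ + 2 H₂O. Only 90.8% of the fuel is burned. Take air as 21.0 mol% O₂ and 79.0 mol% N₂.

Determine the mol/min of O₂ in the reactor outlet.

Stoichiometric O₂ = 3 × 336 = 1008 mol/min; O₂ fed = 1008 × 1.078 = 1087 mol/min.
N₂ fed = 1087 × 79/21 = 4088 mol/min.
Fuel reacted = 0.908 × 336 → ξ = 305.1 mol/min.
Outlet (n = n₀ + ν ξ):
  C₂H₄: 336 − 1(305.1) = 30.91
  O₂: 1087 − 3(305.1) = 171.4
  N₂: 4088 (inert)
  CO₂: 0 + 2(305.1) = 610.2
  H₂O: 0 + 2(305.1) = 610.2

171 mol/min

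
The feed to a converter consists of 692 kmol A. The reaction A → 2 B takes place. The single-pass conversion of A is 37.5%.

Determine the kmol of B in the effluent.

519 kmol

A reacted = 0.375 × 692 = 259.5 kmol; ν_A = −1, so ξ = 259.5/1 = 259.5 kmol.
Outlet amounts (n = n₀ + ν ξ):
  A: 692 − 1(259.5) = 432.5
  B: 0 + 2(259.5) = 519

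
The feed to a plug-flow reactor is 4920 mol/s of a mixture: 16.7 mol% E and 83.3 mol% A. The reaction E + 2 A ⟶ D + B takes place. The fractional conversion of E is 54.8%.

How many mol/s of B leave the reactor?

E reacted = 0.548 × 821.6 = 450.3 mol/s; ν_E = −1, so ξ = 450.3/1 = 450.3 mol/s.
Outlet amounts (n = n₀ + ν ξ):
  E: 821.6 − 1(450.3) = 371.4
  A: 4098 − 2(450.3) = 3198
  D: 0 + 1(450.3) = 450.3
  B: 0 + 1(450.3) = 450.3

450 mol/s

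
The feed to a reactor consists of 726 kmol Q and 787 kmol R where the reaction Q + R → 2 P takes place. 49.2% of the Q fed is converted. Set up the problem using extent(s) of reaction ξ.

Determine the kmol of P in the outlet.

Q reacted = 0.492 × 726 = 357.2 kmol; ν_Q = −1, so ξ = 357.2/1 = 357.2 kmol.
Outlet amounts (n = n₀ + ν ξ):
  Q: 726 − 1(357.2) = 368.8
  R: 787 − 1(357.2) = 429.8
  P: 0 + 2(357.2) = 714.4

714 kmol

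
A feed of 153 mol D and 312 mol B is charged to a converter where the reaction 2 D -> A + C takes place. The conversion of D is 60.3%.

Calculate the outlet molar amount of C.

D reacted = 0.603 × 153 = 92.26 mol; ν_D = −2, so ξ = 92.26/2 = 46.13 mol.
Outlet amounts (n = n₀ + ν ξ):
  D: 153 − 2(46.13) = 60.74
  A: 0 + 1(46.13) = 46.13
  C: 0 + 1(46.13) = 46.13
  B: 312 (inert)

46.1 mol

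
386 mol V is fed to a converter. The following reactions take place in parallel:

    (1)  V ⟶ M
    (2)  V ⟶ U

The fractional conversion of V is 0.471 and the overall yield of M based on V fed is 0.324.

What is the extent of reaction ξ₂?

ξ₂ = 56.7 mol

Yield of M: 1ξ₁ / 386 = 0.324 → ξ₁ = 125.1 mol.
Conversion of V: 1ξ₁ + 1ξ₂ = 0.471 × 386 = 181.8 → ξ₂ = 56.74 mol.
Outlet amounts (n = n₀ + Σ ν·ξ):
  V: 386 − 1(125.1) − 1(56.74) = 204.2
  M: 0 + 1(125.1) = 125.1
  U: 0 + 1(56.74) = 56.74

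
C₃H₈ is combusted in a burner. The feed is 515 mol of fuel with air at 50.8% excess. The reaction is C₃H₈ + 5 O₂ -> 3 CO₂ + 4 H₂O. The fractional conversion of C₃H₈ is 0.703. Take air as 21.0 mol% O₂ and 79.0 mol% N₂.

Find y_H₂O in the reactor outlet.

0.0748

Stoichiometric O₂ = 5 × 515 = 2575 mol; O₂ fed = 2575 × 1.508 = 3883 mol.
N₂ fed = 3883 × 79/21 = 14610 mol.
Fuel reacted = 0.703 × 515 → ξ = 362 mol.
Outlet (n = n₀ + ν ξ):
  C₃H₈: 515 − 1(362) = 153
  O₂: 3883 − 5(362) = 2073
  N₂: 14610 (inert)
  CO₂: 0 + 3(362) = 1086
  H₂O: 0 + 4(362) = 1448
Total out = 19370 mol; y_H₂O = 1448 / 19370 = 0.07477.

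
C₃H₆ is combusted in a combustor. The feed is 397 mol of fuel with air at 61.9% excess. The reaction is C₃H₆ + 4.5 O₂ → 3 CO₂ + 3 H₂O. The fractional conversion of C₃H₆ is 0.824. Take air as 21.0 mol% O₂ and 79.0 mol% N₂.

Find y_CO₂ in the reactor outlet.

0.0685

Stoichiometric O₂ = 4.5 × 397 = 1786 mol; O₂ fed = 1786 × 1.619 = 2892 mol.
N₂ fed = 2892 × 79/21 = 10880 mol.
Fuel reacted = 0.824 × 397 → ξ = 327.1 mol.
Outlet (n = n₀ + ν ξ):
  C₃H₆: 397 − 1(327.1) = 69.87
  O₂: 2892 − 4.5(327.1) = 1420
  N₂: 10880 (inert)
  CO₂: 0 + 3(327.1) = 981.4
  H₂O: 0 + 3(327.1) = 981.4
Total out = 14330 mol; y_CO₂ = 981.4 / 14330 = 0.06847.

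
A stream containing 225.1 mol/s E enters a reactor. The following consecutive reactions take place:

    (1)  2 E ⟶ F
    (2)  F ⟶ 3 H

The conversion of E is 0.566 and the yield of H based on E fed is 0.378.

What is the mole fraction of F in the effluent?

0.162

Conversion of E: E consumed = 2ξ₁ = 0.566 × 225.1 → ξ₁ = 63.7 mol/s.
Yield of H: 3ξ₂ / 225.1 = 0.378 → ξ₂ = 28.36 mol/s.
Outlet amounts (n = n₀ + Σ ν·ξ):
  E: 225.1 − 2(63.7) = 97.69
  F: 0 + 1(63.7) − 1(28.36) = 35.34
  H: 0 + 3(28.36) = 85.09
Total out = 218.1 mol/s; y_F = 35.34 / 218.1 = 0.162.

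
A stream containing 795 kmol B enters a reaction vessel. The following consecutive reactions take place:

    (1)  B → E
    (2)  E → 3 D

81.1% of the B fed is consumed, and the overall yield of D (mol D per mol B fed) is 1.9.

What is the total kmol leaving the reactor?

1800 kmol

Conversion of B: B consumed = 1ξ₁ = 0.811 × 795 → ξ₁ = 644.7 kmol.
Yield of D: 3ξ₂ / 795 = 1.9 → ξ₂ = 503.5 kmol.
Outlet amounts (n = n₀ + Σ ν·ξ):
  B: 795 − 1(644.7) = 150.3
  E: 0 + 1(644.7) − 1(503.5) = 141.2
  D: 0 + 3(503.5) = 1510
Total out = 150.3 + 141.2 + 1510 = 1802 kmol.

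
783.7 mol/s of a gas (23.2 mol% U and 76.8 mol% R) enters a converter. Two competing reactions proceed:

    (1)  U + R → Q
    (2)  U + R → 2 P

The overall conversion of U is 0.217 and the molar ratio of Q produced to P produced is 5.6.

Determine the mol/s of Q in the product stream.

36.2 mol/s

Conversion of U: U consumed = 0.217 × 181.8 = 39.45 mol/s = 1ξ₁ + 1ξ₂.
Selectivity: 1ξ₁ / (2ξ₂) = 5.6 → ξ₁ = 11.2 ξ₂.
Substitute: (1·11.2 + 1) ξ₂ = 39.45 → ξ₂ = 3.234 mol/s, ξ₁ = 36.22 mol/s.
Outlet amounts (n = n₀ + Σ ν·ξ):
  U: 181.8 − 1(36.22) − 1(3.234) = 142.4
  R: 601.9 − 1(36.22) − 1(3.234) = 562.4
  Q: 0 + 1(36.22) = 36.22
  P: 0 + 2(3.234) = 6.468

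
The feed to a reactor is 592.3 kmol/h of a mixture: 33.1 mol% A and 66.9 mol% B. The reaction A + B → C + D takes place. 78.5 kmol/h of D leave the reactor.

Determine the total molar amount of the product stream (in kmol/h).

For D: n = n₀ + 1ξ → 78.5 = 0 + 1ξ, giving ξ = 78.5 kmol/h.
Outlet amounts (n = n₀ + ν ξ):
  A: 196.1 − 1(78.5) = 117.6
  B: 396.2 − 1(78.5) = 317.7
  C: 0 + 1(78.5) = 78.5
  D: 0 + 1(78.5) = 78.5
Total out = 117.6 + 317.7 + 78.5 + 78.5 = 592.3 kmol/h.

592 kmol/h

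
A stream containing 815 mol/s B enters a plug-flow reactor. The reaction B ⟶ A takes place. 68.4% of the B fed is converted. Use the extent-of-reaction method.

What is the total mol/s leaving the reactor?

815 mol/s

B reacted = 0.684 × 815 = 557.5 mol/s; ν_B = −1, so ξ = 557.5/1 = 557.5 mol/s.
Outlet amounts (n = n₀ + ν ξ):
  B: 815 − 1(557.5) = 257.5
  A: 0 + 1(557.5) = 557.5
Total out = 257.5 + 557.5 = 815 mol/s.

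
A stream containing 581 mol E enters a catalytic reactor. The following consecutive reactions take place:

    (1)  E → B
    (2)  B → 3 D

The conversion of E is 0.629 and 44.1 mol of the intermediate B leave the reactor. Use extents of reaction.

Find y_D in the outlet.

0.788

Conversion of E: E consumed = 1ξ₁ = 0.629 × 581 → ξ₁ = 365.4 mol.
B balance: n_B = 0 + 1ξ₁ − 1ξ₂ = 44.1 → ξ₂ = (1·365.4 − 44.1)/1 = 321.3 mol.
Outlet amounts (n = n₀ + Σ ν·ξ):
  E: 581 − 1(365.4) = 215.6
  B: 0 + 1(365.4) − 1(321.3) = 44.1
  D: 0 + 3(321.3) = 964
Total out = 1224 mol; y_D = 964 / 1224 = 0.7878.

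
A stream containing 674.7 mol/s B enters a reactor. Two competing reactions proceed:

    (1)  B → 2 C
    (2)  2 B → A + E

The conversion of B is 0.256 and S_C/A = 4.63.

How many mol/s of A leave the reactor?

40 mol/s

Conversion of B: B consumed = 0.256 × 674.7 = 172.7 mol/s = 1ξ₁ + 2ξ₂.
Selectivity: 2ξ₁ / (1ξ₂) = 4.63 → ξ₁ = 2.315 ξ₂.
Substitute: (1·2.315 + 2) ξ₂ = 172.7 → ξ₂ = 40.03 mol/s, ξ₁ = 92.67 mol/s.
Outlet amounts (n = n₀ + Σ ν·ξ):
  B: 674.7 − 1(92.67) − 2(40.03) = 502
  C: 0 + 2(92.67) = 185.3
  A: 0 + 1(40.03) = 40.03
  E: 0 + 1(40.03) = 40.03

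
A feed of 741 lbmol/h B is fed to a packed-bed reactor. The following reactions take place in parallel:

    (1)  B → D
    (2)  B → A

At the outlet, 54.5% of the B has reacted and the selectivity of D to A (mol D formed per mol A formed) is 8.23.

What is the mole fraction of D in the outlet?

Conversion of B: B consumed = 0.545 × 741 = 403.8 lbmol/h = 1ξ₁ + 1ξ₂.
Selectivity: 1ξ₁ / (1ξ₂) = 8.23 → ξ₁ = 8.23 ξ₂.
Substitute: (1·8.23 + 1) ξ₂ = 403.8 → ξ₂ = 43.75 lbmol/h, ξ₁ = 360.1 lbmol/h.
Outlet amounts (n = n₀ + Σ ν·ξ):
  B: 741 − 1(360.1) − 1(43.75) = 337.2
  D: 0 + 1(360.1) = 360.1
  A: 0 + 1(43.75) = 43.75
Total out = 741 lbmol/h; y_D = 360.1 / 741 = 0.486.

0.486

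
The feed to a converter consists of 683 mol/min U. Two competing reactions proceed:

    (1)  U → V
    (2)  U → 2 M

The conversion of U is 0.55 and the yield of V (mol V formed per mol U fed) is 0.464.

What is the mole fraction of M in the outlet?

0.158

Yield of V: 1ξ₁ / 683 = 0.464 → ξ₁ = 316.9 mol/min.
Conversion of U: 1ξ₁ + 1ξ₂ = 0.55 × 683 = 375.7 → ξ₂ = 58.74 mol/min.
Outlet amounts (n = n₀ + Σ ν·ξ):
  U: 683 − 1(316.9) − 1(58.74) = 307.3
  V: 0 + 1(316.9) = 316.9
  M: 0 + 2(58.74) = 117.5
Total out = 741.7 mol/min; y_M = 117.5 / 741.7 = 0.1584.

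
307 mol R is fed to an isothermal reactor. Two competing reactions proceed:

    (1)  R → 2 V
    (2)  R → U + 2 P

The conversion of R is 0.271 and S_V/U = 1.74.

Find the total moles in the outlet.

435 mol

Conversion of R: R consumed = 0.271 × 307 = 83.2 mol = 1ξ₁ + 1ξ₂.
Selectivity: 2ξ₁ / (1ξ₂) = 1.74 → ξ₁ = 0.87 ξ₂.
Substitute: (1·0.87 + 1) ξ₂ = 83.2 → ξ₂ = 44.49 mol, ξ₁ = 38.71 mol.
Outlet amounts (n = n₀ + Σ ν·ξ):
  R: 307 − 1(38.71) − 1(44.49) = 223.8
  V: 0 + 2(38.71) = 77.41
  U: 0 + 1(44.49) = 44.49
  P: 0 + 2(44.49) = 88.98
Total out = 223.8 + 77.41 + 44.49 + 88.98 = 434.7 mol.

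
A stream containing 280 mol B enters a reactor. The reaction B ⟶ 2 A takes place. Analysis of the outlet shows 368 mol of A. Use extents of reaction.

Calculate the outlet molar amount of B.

96 mol

For A: n = n₀ + 2ξ → 368 = 0 + 2ξ, giving ξ = 184 mol.
Outlet amounts (n = n₀ + ν ξ):
  B: 280 − 1(184) = 96
  A: 0 + 2(184) = 368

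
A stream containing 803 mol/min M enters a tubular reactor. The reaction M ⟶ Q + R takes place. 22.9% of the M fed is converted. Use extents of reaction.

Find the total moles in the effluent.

M reacted = 0.229 × 803 = 183.9 mol/min; ν_M = −1, so ξ = 183.9/1 = 183.9 mol/min.
Outlet amounts (n = n₀ + ν ξ):
  M: 803 − 1(183.9) = 619.1
  Q: 0 + 1(183.9) = 183.9
  R: 0 + 1(183.9) = 183.9
Total out = 619.1 + 183.9 + 183.9 = 986.9 mol/min.

987 mol/min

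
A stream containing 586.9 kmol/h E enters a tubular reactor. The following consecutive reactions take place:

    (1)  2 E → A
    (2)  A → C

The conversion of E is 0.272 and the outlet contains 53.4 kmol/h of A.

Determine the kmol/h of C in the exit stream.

26.4 kmol/h

Conversion of E: E consumed = 2ξ₁ = 0.272 × 586.9 → ξ₁ = 79.82 kmol/h.
A balance: n_A = 0 + 1ξ₁ − 1ξ₂ = 53.4 → ξ₂ = (1·79.82 − 53.4)/1 = 26.42 kmol/h.
Outlet amounts (n = n₀ + Σ ν·ξ):
  E: 586.9 − 2(79.82) = 427.3
  A: 0 + 1(79.82) − 1(26.42) = 53.4
  C: 0 + 1(26.42) = 26.42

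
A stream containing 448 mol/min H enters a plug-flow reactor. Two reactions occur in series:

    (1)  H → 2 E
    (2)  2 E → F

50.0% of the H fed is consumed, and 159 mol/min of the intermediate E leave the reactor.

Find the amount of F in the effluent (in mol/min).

144 mol/min

Conversion of H: H consumed = 1ξ₁ = 0.5 × 448 → ξ₁ = 224 mol/min.
E balance: n_E = 0 + 2ξ₁ − 2ξ₂ = 159 → ξ₂ = (2·224 − 159)/2 = 144.5 mol/min.
Outlet amounts (n = n₀ + Σ ν·ξ):
  H: 448 − 1(224) = 224
  E: 0 + 2(224) − 2(144.5) = 159
  F: 0 + 1(144.5) = 144.5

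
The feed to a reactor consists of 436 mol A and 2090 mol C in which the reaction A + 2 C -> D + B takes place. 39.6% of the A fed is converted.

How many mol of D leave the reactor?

A reacted = 0.396 × 436 = 172.7 mol; ν_A = −1, so ξ = 172.7/1 = 172.7 mol.
Outlet amounts (n = n₀ + ν ξ):
  A: 436 − 1(172.7) = 263.3
  C: 2090 − 2(172.7) = 1745
  D: 0 + 1(172.7) = 172.7
  B: 0 + 1(172.7) = 172.7

173 mol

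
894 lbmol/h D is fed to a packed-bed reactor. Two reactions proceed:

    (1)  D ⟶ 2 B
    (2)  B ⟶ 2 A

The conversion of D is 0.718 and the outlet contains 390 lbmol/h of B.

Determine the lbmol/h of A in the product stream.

Conversion of D: D consumed = 1ξ₁ = 0.718 × 894 → ξ₁ = 641.9 lbmol/h.
B balance: n_B = 0 + 2ξ₁ − 1ξ₂ = 390 → ξ₂ = (2·641.9 − 390)/1 = 893.8 lbmol/h.
Outlet amounts (n = n₀ + Σ ν·ξ):
  D: 894 − 1(641.9) = 252.1
  B: 0 + 2(641.9) − 1(893.8) = 390
  A: 0 + 2(893.8) = 1788

1790 lbmol/h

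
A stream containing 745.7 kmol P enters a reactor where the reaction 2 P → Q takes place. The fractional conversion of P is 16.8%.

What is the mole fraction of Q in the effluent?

P reacted = 0.168 × 745.7 = 125.3 kmol; ν_P = −2, so ξ = 125.3/2 = 62.64 kmol.
Outlet amounts (n = n₀ + ν ξ):
  P: 745.7 − 2(62.64) = 620.4
  Q: 0 + 1(62.64) = 62.64
Total out = 683.1 kmol; y_Q = 62.64 / 683.1 = 0.0917.

0.0917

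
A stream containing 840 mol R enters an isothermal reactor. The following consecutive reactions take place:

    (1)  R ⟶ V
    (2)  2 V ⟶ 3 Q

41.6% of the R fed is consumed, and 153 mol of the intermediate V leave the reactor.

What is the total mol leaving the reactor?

938 mol

Conversion of R: R consumed = 1ξ₁ = 0.416 × 840 → ξ₁ = 349.4 mol.
V balance: n_V = 0 + 1ξ₁ − 2ξ₂ = 153 → ξ₂ = (1·349.4 − 153)/2 = 98.22 mol.
Outlet amounts (n = n₀ + Σ ν·ξ):
  R: 840 − 1(349.4) = 490.6
  V: 0 + 1(349.4) − 2(98.22) = 153
  Q: 0 + 3(98.22) = 294.7
Total out = 490.6 + 153 + 294.7 = 938.2 mol.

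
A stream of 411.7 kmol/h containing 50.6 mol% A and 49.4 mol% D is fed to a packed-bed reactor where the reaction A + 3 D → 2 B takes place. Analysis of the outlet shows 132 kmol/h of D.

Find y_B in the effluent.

0.131

For D: n = n₀ − 3ξ → 132 = 203.4 − 3ξ, giving ξ = 23.79 kmol/h.
Outlet amounts (n = n₀ + ν ξ):
  A: 208.3 − 1(23.79) = 184.5
  D: 203.4 − 3(23.79) = 132
  B: 0 + 2(23.79) = 47.59
Total out = 364.1 kmol/h; y_B = 47.59 / 364.1 = 0.1307.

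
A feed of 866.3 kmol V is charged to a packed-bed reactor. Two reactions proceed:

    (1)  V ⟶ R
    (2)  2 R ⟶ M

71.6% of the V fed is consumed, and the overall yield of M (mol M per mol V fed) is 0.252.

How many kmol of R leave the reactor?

184 kmol

Conversion of V: V consumed = 1ξ₁ = 0.716 × 866.3 → ξ₁ = 620.3 kmol.
Yield of M: 1ξ₂ / 866.3 = 0.252 → ξ₂ = 218.3 kmol.
Outlet amounts (n = n₀ + Σ ν·ξ):
  V: 866.3 − 1(620.3) = 246
  R: 0 + 1(620.3) − 2(218.3) = 183.7
  M: 0 + 1(218.3) = 218.3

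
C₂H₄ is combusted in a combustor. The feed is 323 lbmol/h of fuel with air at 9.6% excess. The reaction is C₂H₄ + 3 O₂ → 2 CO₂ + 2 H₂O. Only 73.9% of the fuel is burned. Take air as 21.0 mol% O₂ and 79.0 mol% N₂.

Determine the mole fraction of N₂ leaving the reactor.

Stoichiometric O₂ = 3 × 323 = 969 lbmol/h; O₂ fed = 969 × 1.096 = 1062 lbmol/h.
N₂ fed = 1062 × 79/21 = 3995 lbmol/h.
Fuel reacted = 0.739 × 323 → ξ = 238.7 lbmol/h.
Outlet (n = n₀ + ν ξ):
  C₂H₄: 323 − 1(238.7) = 84.3
  O₂: 1062 − 3(238.7) = 345.9
  N₂: 3995 (inert)
  CO₂: 0 + 2(238.7) = 477.4
  H₂O: 0 + 2(238.7) = 477.4
Total out = 5380 lbmol/h; y_N₂ = 3995 / 5380 = 0.7426.

0.743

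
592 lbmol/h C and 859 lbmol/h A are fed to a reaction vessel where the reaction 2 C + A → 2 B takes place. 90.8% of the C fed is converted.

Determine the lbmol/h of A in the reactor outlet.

C reacted = 0.908 × 592 = 537.5 lbmol/h; ν_C = −2, so ξ = 537.5/2 = 268.8 lbmol/h.
Outlet amounts (n = n₀ + ν ξ):
  C: 592 − 2(268.8) = 54.46
  A: 859 − 1(268.8) = 590.2
  B: 0 + 2(268.8) = 537.5

590 lbmol/h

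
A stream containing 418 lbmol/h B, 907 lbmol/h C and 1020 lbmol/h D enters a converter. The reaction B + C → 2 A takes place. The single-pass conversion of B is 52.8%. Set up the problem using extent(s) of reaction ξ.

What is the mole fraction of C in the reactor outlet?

0.293

B reacted = 0.528 × 418 = 220.7 lbmol/h; ν_B = −1, so ξ = 220.7/1 = 220.7 lbmol/h.
Outlet amounts (n = n₀ + ν ξ):
  B: 418 − 1(220.7) = 197.3
  C: 907 − 1(220.7) = 686.3
  A: 0 + 2(220.7) = 441.4
  D: 1020 (inert)
Total out = 2345 lbmol/h; y_C = 686.3 / 2345 = 0.2927.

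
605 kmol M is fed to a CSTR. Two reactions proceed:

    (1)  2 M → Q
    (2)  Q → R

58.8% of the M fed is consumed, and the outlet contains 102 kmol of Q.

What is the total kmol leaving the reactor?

Conversion of M: M consumed = 2ξ₁ = 0.588 × 605 → ξ₁ = 177.9 kmol.
Q balance: n_Q = 0 + 1ξ₁ − 1ξ₂ = 102 → ξ₂ = (1·177.9 − 102)/1 = 75.87 kmol.
Outlet amounts (n = n₀ + Σ ν·ξ):
  M: 605 − 2(177.9) = 249.3
  Q: 0 + 1(177.9) − 1(75.87) = 102
  R: 0 + 1(75.87) = 75.87
Total out = 249.3 + 102 + 75.87 = 427.1 kmol.

427 kmol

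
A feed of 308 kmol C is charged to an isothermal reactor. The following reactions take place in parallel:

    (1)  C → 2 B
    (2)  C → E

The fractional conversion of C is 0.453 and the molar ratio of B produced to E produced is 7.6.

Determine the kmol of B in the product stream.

Conversion of C: C consumed = 0.453 × 308 = 139.5 kmol = 1ξ₁ + 1ξ₂.
Selectivity: 2ξ₁ / (1ξ₂) = 7.6 → ξ₁ = 3.8 ξ₂.
Substitute: (1·3.8 + 1) ξ₂ = 139.5 → ξ₂ = 29.07 kmol, ξ₁ = 110.5 kmol.
Outlet amounts (n = n₀ + Σ ν·ξ):
  C: 308 − 1(110.5) − 1(29.07) = 168.5
  B: 0 + 2(110.5) = 220.9
  E: 0 + 1(29.07) = 29.07

221 kmol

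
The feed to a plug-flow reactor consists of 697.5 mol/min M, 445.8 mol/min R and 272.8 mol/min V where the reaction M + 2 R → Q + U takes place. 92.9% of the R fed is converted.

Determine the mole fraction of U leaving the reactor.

0.171

R reacted = 0.929 × 445.8 = 414.1 mol/min; ν_R = −2, so ξ = 414.1/2 = 207.1 mol/min.
Outlet amounts (n = n₀ + ν ξ):
  M: 697.5 − 1(207.1) = 490.4
  R: 445.8 − 2(207.1) = 31.65
  Q: 0 + 1(207.1) = 207.1
  U: 0 + 1(207.1) = 207.1
  V: 272.8 (inert)
Total out = 1209 mol/min; y_U = 207.1 / 1209 = 0.1713.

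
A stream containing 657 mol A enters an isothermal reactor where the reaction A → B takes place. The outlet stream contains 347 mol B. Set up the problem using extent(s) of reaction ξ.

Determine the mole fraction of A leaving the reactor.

0.472

For B: n = n₀ + 1ξ → 347 = 0 + 1ξ, giving ξ = 347 mol.
Outlet amounts (n = n₀ + ν ξ):
  A: 657 − 1(347) = 310
  B: 0 + 1(347) = 347
Total out = 657 mol; y_A = 310 / 657 = 0.4718.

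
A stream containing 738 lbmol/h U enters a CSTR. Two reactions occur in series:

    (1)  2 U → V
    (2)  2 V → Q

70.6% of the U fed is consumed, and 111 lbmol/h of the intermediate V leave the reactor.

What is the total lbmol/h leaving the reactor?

403 lbmol/h

Conversion of U: U consumed = 2ξ₁ = 0.706 × 738 → ξ₁ = 260.5 lbmol/h.
V balance: n_V = 0 + 1ξ₁ − 2ξ₂ = 111 → ξ₂ = (1·260.5 − 111)/2 = 74.76 lbmol/h.
Outlet amounts (n = n₀ + Σ ν·ξ):
  U: 738 − 2(260.5) = 217
  V: 0 + 1(260.5) − 2(74.76) = 111
  Q: 0 + 1(74.76) = 74.76
Total out = 217 + 111 + 74.76 = 402.7 lbmol/h.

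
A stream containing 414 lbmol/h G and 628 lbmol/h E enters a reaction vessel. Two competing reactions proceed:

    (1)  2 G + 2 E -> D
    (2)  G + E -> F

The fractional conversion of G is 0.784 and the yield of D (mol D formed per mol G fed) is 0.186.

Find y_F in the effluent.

Yield of D: 1ξ₁ / 414 = 0.186 → ξ₁ = 77 lbmol/h.
Conversion of G: 2ξ₁ + 1ξ₂ = 0.784 × 414 = 324.6 → ξ₂ = 170.6 lbmol/h.
Outlet amounts (n = n₀ + Σ ν·ξ):
  G: 414 − 2(77) − 1(170.6) = 89.42
  E: 628 − 2(77) − 1(170.6) = 303.4
  D: 0 + 1(77) = 77
  F: 0 + 1(170.6) = 170.6
Total out = 640.4 lbmol/h; y_F = 170.6 / 640.4 = 0.2663.

0.266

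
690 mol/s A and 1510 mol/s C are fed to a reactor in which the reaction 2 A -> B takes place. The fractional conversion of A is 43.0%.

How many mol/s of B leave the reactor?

148 mol/s

A reacted = 0.43 × 690 = 296.7 mol/s; ν_A = −2, so ξ = 296.7/2 = 148.3 mol/s.
Outlet amounts (n = n₀ + ν ξ):
  A: 690 − 2(148.3) = 393.3
  B: 0 + 1(148.3) = 148.3
  C: 1510 (inert)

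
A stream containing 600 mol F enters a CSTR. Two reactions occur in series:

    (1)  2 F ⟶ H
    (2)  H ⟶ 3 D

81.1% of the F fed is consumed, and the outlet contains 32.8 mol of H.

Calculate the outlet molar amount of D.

632 mol

Conversion of F: F consumed = 2ξ₁ = 0.811 × 600 → ξ₁ = 243.3 mol.
H balance: n_H = 0 + 1ξ₁ − 1ξ₂ = 32.8 → ξ₂ = (1·243.3 − 32.8)/1 = 210.5 mol.
Outlet amounts (n = n₀ + Σ ν·ξ):
  F: 600 − 2(243.3) = 113.4
  H: 0 + 1(243.3) − 1(210.5) = 32.8
  D: 0 + 3(210.5) = 631.5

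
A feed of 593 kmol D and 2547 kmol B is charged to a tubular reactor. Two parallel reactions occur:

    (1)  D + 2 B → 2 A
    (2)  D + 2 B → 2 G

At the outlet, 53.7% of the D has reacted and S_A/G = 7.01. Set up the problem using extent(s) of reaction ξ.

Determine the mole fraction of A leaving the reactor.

Conversion of D: D consumed = 0.537 × 593 = 318.4 kmol = 1ξ₁ + 1ξ₂.
Selectivity: 2ξ₁ / (2ξ₂) = 7.01 → ξ₁ = 7.01 ξ₂.
Substitute: (1·7.01 + 1) ξ₂ = 318.4 → ξ₂ = 39.76 kmol, ξ₁ = 278.7 kmol.
Outlet amounts (n = n₀ + Σ ν·ξ):
  D: 593 − 1(278.7) − 1(39.76) = 274.6
  B: 2547 − 2(278.7) − 2(39.76) = 1910
  A: 0 + 2(278.7) = 557.4
  G: 0 + 2(39.76) = 79.51
Total out = 2822 kmol; y_A = 557.4 / 2822 = 0.1975.

0.198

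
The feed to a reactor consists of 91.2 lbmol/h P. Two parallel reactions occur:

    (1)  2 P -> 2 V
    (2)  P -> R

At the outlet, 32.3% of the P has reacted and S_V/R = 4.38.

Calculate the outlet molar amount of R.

5.48 lbmol/h

Conversion of P: P consumed = 0.323 × 91.2 = 29.46 lbmol/h = 2ξ₁ + 1ξ₂.
Selectivity: 2ξ₁ / (1ξ₂) = 4.38 → ξ₁ = 2.19 ξ₂.
Substitute: (2·2.19 + 1) ξ₂ = 29.46 → ξ₂ = 5.475 lbmol/h, ξ₁ = 11.99 lbmol/h.
Outlet amounts (n = n₀ + Σ ν·ξ):
  P: 91.2 − 2(11.99) − 1(5.475) = 61.74
  V: 0 + 2(11.99) = 23.98
  R: 0 + 1(5.475) = 5.475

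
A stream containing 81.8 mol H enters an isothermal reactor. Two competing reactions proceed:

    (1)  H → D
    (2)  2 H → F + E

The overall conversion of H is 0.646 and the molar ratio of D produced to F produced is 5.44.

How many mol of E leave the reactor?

7.1 mol

Conversion of H: H consumed = 0.646 × 81.8 = 52.84 mol = 1ξ₁ + 2ξ₂.
Selectivity: 1ξ₁ / (1ξ₂) = 5.44 → ξ₁ = 5.44 ξ₂.
Substitute: (1·5.44 + 2) ξ₂ = 52.84 → ξ₂ = 7.103 mol, ξ₁ = 38.64 mol.
Outlet amounts (n = n₀ + Σ ν·ξ):
  H: 81.8 − 1(38.64) − 2(7.103) = 28.96
  D: 0 + 1(38.64) = 38.64
  F: 0 + 1(7.103) = 7.103
  E: 0 + 1(7.103) = 7.103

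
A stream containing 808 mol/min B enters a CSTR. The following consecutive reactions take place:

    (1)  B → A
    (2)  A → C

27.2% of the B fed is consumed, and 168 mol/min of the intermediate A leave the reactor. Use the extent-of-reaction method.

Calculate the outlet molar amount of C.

Conversion of B: B consumed = 1ξ₁ = 0.272 × 808 → ξ₁ = 219.8 mol/min.
A balance: n_A = 0 + 1ξ₁ − 1ξ₂ = 168 → ξ₂ = (1·219.8 − 168)/1 = 51.78 mol/min.
Outlet amounts (n = n₀ + Σ ν·ξ):
  B: 808 − 1(219.8) = 588.2
  A: 0 + 1(219.8) − 1(51.78) = 168
  C: 0 + 1(51.78) = 51.78

51.8 mol/min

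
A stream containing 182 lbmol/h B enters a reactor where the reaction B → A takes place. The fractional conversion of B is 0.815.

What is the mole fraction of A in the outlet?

B reacted = 0.815 × 182 = 148.3 lbmol/h; ν_B = −1, so ξ = 148.3/1 = 148.3 lbmol/h.
Outlet amounts (n = n₀ + ν ξ):
  B: 182 − 1(148.3) = 33.67
  A: 0 + 1(148.3) = 148.3
Total out = 182 lbmol/h; y_A = 148.3 / 182 = 0.815.

0.815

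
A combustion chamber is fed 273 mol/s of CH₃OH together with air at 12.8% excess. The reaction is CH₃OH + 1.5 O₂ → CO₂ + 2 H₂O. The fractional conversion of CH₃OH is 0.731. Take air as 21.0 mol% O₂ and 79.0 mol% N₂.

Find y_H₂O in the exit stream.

0.155

Stoichiometric O₂ = 1.5 × 273 = 409.5 mol/s; O₂ fed = 409.5 × 1.128 = 461.9 mol/s.
N₂ fed = 461.9 × 79/21 = 1738 mol/s.
Fuel reacted = 0.731 × 273 → ξ = 199.6 mol/s.
Outlet (n = n₀ + ν ξ):
  CH₃OH: 273 − 1(199.6) = 73.44
  O₂: 461.9 − 1.5(199.6) = 162.6
  N₂: 1738 (inert)
  CO₂: 0 + 1(199.6) = 199.6
  H₂O: 0 + 2(199.6) = 399.1
Total out = 2572 mol/s; y_H₂O = 399.1 / 2572 = 0.1552.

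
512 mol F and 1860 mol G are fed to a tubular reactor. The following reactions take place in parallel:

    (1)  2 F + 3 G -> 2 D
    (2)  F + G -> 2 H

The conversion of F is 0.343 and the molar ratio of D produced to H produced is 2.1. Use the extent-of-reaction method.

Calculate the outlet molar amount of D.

Conversion of F: F consumed = 0.343 × 512 = 175.6 mol = 2ξ₁ + 1ξ₂.
Selectivity: 2ξ₁ / (2ξ₂) = 2.1 → ξ₁ = 2.1 ξ₂.
Substitute: (2·2.1 + 1) ξ₂ = 175.6 → ξ₂ = 33.77 mol, ξ₁ = 70.92 mol.
Outlet amounts (n = n₀ + Σ ν·ξ):
  F: 512 − 2(70.92) − 1(33.77) = 336.4
  G: 1860 − 3(70.92) − 1(33.77) = 1613
  D: 0 + 2(70.92) = 141.8
  H: 0 + 2(33.77) = 67.54

142 mol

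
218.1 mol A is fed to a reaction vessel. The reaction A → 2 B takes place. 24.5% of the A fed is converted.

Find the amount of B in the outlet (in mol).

A reacted = 0.245 × 218.1 = 53.43 mol; ν_A = −1, so ξ = 53.43/1 = 53.43 mol.
Outlet amounts (n = n₀ + ν ξ):
  A: 218.1 − 1(53.43) = 164.7
  B: 0 + 2(53.43) = 106.9

107 mol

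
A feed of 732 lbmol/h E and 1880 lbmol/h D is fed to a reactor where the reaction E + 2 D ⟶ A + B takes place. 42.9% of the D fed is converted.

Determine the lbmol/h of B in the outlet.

D reacted = 0.429 × 1880 = 806.5 lbmol/h; ν_D = −2, so ξ = 806.5/2 = 403.3 lbmol/h.
Outlet amounts (n = n₀ + ν ξ):
  E: 732 − 1(403.3) = 328.7
  D: 1880 − 2(403.3) = 1073
  A: 0 + 1(403.3) = 403.3
  B: 0 + 1(403.3) = 403.3

403 lbmol/h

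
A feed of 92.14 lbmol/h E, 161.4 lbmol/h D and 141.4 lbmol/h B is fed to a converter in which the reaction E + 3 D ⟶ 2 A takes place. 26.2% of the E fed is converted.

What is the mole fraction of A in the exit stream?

E reacted = 0.262 × 92.14 = 24.14 lbmol/h; ν_E = −1, so ξ = 24.14/1 = 24.14 lbmol/h.
Outlet amounts (n = n₀ + ν ξ):
  E: 92.14 − 1(24.14) = 68
  D: 161.4 − 3(24.14) = 88.98
  A: 0 + 2(24.14) = 48.28
  B: 141.4 (inert)
Total out = 346.7 lbmol/h; y_A = 48.28 / 346.7 = 0.1393.

0.139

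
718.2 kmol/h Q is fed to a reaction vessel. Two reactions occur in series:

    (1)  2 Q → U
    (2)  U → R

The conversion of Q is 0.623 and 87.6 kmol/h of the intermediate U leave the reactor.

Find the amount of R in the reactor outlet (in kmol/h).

Conversion of Q: Q consumed = 2ξ₁ = 0.623 × 718.2 → ξ₁ = 223.7 kmol/h.
U balance: n_U = 0 + 1ξ₁ − 1ξ₂ = 87.6 → ξ₂ = (1·223.7 − 87.6)/1 = 136.1 kmol/h.
Outlet amounts (n = n₀ + Σ ν·ξ):
  Q: 718.2 − 2(223.7) = 270.8
  U: 0 + 1(223.7) − 1(136.1) = 87.6
  R: 0 + 1(136.1) = 136.1

136 kmol/h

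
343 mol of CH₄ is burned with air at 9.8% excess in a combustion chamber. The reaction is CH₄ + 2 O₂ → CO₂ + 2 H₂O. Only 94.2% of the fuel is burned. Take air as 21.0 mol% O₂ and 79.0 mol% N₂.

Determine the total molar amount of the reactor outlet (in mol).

3930 mol

Stoichiometric O₂ = 2 × 343 = 686 mol; O₂ fed = 686 × 1.098 = 753.2 mol.
N₂ fed = 753.2 × 79/21 = 2834 mol.
Fuel reacted = 0.942 × 343 → ξ = 323.1 mol.
Outlet (n = n₀ + ν ξ):
  CH₄: 343 − 1(323.1) = 19.89
  O₂: 753.2 − 2(323.1) = 107
  N₂: 2834 (inert)
  CO₂: 0 + 1(323.1) = 323.1
  H₂O: 0 + 2(323.1) = 646.2
Total out = 19.89 + 107 + 2834 + 323.1 + 646.2 = 3930 mol.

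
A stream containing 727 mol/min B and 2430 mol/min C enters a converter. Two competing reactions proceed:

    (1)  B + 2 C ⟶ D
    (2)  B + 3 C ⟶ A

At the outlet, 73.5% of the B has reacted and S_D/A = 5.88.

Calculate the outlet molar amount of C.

1280 mol/min

Conversion of B: B consumed = 0.735 × 727 = 534.3 mol/min = 1ξ₁ + 1ξ₂.
Selectivity: 1ξ₁ / (1ξ₂) = 5.88 → ξ₁ = 5.88 ξ₂.
Substitute: (1·5.88 + 1) ξ₂ = 534.3 → ξ₂ = 77.67 mol/min, ξ₁ = 456.7 mol/min.
Outlet amounts (n = n₀ + Σ ν·ξ):
  B: 727 − 1(456.7) − 1(77.67) = 192.7
  C: 2430 − 2(456.7) − 3(77.67) = 1284
  D: 0 + 1(456.7) = 456.7
  A: 0 + 1(77.67) = 77.67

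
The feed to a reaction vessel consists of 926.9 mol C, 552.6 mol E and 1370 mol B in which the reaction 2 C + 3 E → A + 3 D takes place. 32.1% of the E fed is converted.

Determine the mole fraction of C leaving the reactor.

0.29

E reacted = 0.321 × 552.6 = 177.4 mol; ν_E = −3, so ξ = 177.4/3 = 59.13 mol.
Outlet amounts (n = n₀ + ν ξ):
  C: 926.9 − 2(59.13) = 808.6
  E: 552.6 − 3(59.13) = 375.2
  A: 0 + 1(59.13) = 59.13
  D: 0 + 3(59.13) = 177.4
  B: 1370 (inert)
Total out = 2790 mol; y_C = 808.6 / 2790 = 0.2898.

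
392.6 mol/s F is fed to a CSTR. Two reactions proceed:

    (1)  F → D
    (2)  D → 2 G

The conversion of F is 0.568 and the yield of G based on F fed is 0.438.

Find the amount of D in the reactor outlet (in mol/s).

137 mol/s

Conversion of F: F consumed = 1ξ₁ = 0.568 × 392.6 → ξ₁ = 223 mol/s.
Yield of G: 2ξ₂ / 392.6 = 0.438 → ξ₂ = 85.98 mol/s.
Outlet amounts (n = n₀ + Σ ν·ξ):
  F: 392.6 − 1(223) = 169.6
  D: 0 + 1(223) − 1(85.98) = 137
  G: 0 + 2(85.98) = 172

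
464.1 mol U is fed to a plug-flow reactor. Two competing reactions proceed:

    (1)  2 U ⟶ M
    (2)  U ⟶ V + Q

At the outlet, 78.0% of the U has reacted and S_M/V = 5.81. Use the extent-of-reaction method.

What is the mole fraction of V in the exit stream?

0.088

Conversion of U: U consumed = 0.78 × 464.1 = 362 mol = 2ξ₁ + 1ξ₂.
Selectivity: 1ξ₁ / (1ξ₂) = 5.81 → ξ₁ = 5.81 ξ₂.
Substitute: (2·5.81 + 1) ξ₂ = 362 → ξ₂ = 28.68 mol, ξ₁ = 166.7 mol.
Outlet amounts (n = n₀ + Σ ν·ξ):
  U: 464.1 − 2(166.7) − 1(28.68) = 102.1
  M: 0 + 1(166.7) = 166.7
  V: 0 + 1(28.68) = 28.68
  Q: 0 + 1(28.68) = 28.68
Total out = 326.1 mol; y_V = 28.68 / 326.1 = 0.08795.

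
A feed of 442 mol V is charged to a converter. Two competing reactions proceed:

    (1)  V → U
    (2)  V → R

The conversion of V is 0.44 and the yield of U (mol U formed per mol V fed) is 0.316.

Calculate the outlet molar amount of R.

54.8 mol

Yield of U: 1ξ₁ / 442 = 0.316 → ξ₁ = 139.7 mol.
Conversion of V: 1ξ₁ + 1ξ₂ = 0.44 × 442 = 194.5 → ξ₂ = 54.81 mol.
Outlet amounts (n = n₀ + Σ ν·ξ):
  V: 442 − 1(139.7) − 1(54.81) = 247.5
  U: 0 + 1(139.7) = 139.7
  R: 0 + 1(54.81) = 54.81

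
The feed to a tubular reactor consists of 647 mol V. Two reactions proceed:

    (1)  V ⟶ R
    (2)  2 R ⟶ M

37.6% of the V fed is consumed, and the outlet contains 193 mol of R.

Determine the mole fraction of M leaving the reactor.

Conversion of V: V consumed = 1ξ₁ = 0.376 × 647 → ξ₁ = 243.3 mol.
R balance: n_R = 0 + 1ξ₁ − 2ξ₂ = 193 → ξ₂ = (1·243.3 − 193)/2 = 25.14 mol.
Outlet amounts (n = n₀ + Σ ν·ξ):
  V: 647 − 1(243.3) = 403.7
  R: 0 + 1(243.3) − 2(25.14) = 193
  M: 0 + 1(25.14) = 25.14
Total out = 621.9 mol; y_M = 25.14 / 621.9 = 0.04042.

0.0404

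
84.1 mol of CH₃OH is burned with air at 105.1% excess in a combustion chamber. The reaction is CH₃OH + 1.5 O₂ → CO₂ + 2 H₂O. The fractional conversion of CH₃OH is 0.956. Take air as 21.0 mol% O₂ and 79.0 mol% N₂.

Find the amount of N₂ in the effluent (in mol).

973 mol

Stoichiometric O₂ = 1.5 × 84.1 = 126.1 mol; O₂ fed = 126.1 × 2.051 = 258.7 mol.
N₂ fed = 258.7 × 79/21 = 973.3 mol.
Fuel reacted = 0.956 × 84.1 → ξ = 80.4 mol.
Outlet (n = n₀ + ν ξ):
  CH₃OH: 84.1 − 1(80.4) = 3.7
  O₂: 258.7 − 1.5(80.4) = 138.1
  N₂: 973.3 (inert)
  CO₂: 0 + 1(80.4) = 80.4
  H₂O: 0 + 2(80.4) = 160.8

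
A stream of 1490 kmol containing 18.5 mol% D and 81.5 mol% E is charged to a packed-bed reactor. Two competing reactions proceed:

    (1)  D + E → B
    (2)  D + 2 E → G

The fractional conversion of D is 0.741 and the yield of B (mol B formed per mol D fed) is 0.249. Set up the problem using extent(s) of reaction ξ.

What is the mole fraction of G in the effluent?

0.118

Yield of B: 1ξ₁ / 275.6 = 0.249 → ξ₁ = 68.64 kmol.
Conversion of D: 1ξ₁ + 1ξ₂ = 0.741 × 275.6 = 204.3 → ξ₂ = 135.6 kmol.
Outlet amounts (n = n₀ + Σ ν·ξ):
  D: 275.6 − 1(68.64) − 1(135.6) = 71.39
  E: 1214 − 1(68.64) − 2(135.6) = 874.5
  B: 0 + 1(68.64) = 68.64
  G: 0 + 1(135.6) = 135.6
Total out = 1150 kmol; y_G = 135.6 / 1150 = 0.1179.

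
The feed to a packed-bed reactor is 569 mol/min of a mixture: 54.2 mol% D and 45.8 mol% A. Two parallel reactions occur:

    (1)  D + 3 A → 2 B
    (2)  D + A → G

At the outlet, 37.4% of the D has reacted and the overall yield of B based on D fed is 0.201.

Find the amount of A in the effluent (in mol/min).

83.3 mol/min

Yield of B: 2ξ₁ / 308.4 = 0.201 → ξ₁ = 30.99 mol/min.
Conversion of D: 1ξ₁ + 1ξ₂ = 0.374 × 308.4 = 115.3 → ξ₂ = 84.35 mol/min.
Outlet amounts (n = n₀ + Σ ν·ξ):
  D: 308.4 − 1(30.99) − 1(84.35) = 193.1
  A: 260.6 − 3(30.99) − 1(84.35) = 83.27
  B: 0 + 2(30.99) = 61.99
  G: 0 + 1(84.35) = 84.35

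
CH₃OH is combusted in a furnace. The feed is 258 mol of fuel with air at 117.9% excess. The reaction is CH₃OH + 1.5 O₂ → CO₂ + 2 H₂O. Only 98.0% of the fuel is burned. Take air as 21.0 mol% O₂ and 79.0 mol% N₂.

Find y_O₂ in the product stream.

0.105

Stoichiometric O₂ = 1.5 × 258 = 387 mol; O₂ fed = 387 × 2.179 = 843.3 mol.
N₂ fed = 843.3 × 79/21 = 3172 mol.
Fuel reacted = 0.98 × 258 → ξ = 252.8 mol.
Outlet (n = n₀ + ν ξ):
  CH₃OH: 258 − 1(252.8) = 5.16
  O₂: 843.3 − 1.5(252.8) = 464
  N₂: 3172 (inert)
  CO₂: 0 + 1(252.8) = 252.8
  H₂O: 0 + 2(252.8) = 505.7
Total out = 4400 mol; y_O₂ = 464 / 4400 = 0.1055.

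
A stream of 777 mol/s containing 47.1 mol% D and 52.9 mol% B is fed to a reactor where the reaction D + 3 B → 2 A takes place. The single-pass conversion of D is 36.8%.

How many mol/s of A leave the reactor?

D reacted = 0.368 × 366 = 134.7 mol/s; ν_D = −1, so ξ = 134.7/1 = 134.7 mol/s.
Outlet amounts (n = n₀ + ν ξ):
  D: 366 − 1(134.7) = 231.3
  B: 411 − 3(134.7) = 7.005
  A: 0 + 2(134.7) = 269.4

269 mol/s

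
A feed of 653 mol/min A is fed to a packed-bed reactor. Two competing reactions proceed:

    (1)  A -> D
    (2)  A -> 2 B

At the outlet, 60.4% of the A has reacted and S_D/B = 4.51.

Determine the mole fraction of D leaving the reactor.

0.513

Conversion of A: A consumed = 0.604 × 653 = 394.4 mol/min = 1ξ₁ + 1ξ₂.
Selectivity: 1ξ₁ / (2ξ₂) = 4.51 → ξ₁ = 9.02 ξ₂.
Substitute: (1·9.02 + 1) ξ₂ = 394.4 → ξ₂ = 39.36 mol/min, ξ₁ = 355 mol/min.
Outlet amounts (n = n₀ + Σ ν·ξ):
  A: 653 − 1(355) − 1(39.36) = 258.6
  D: 0 + 1(355) = 355
  B: 0 + 2(39.36) = 78.72
Total out = 692.4 mol/min; y_D = 355 / 692.4 = 0.5128.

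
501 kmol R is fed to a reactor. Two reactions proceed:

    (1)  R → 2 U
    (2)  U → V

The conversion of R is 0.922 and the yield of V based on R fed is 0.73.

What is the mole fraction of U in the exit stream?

0.58

Conversion of R: R consumed = 1ξ₁ = 0.922 × 501 → ξ₁ = 461.9 kmol.
Yield of V: 1ξ₂ / 501 = 0.73 → ξ₂ = 365.7 kmol.
Outlet amounts (n = n₀ + Σ ν·ξ):
  R: 501 − 1(461.9) = 39.08
  U: 0 + 2(461.9) − 1(365.7) = 558.1
  V: 0 + 1(365.7) = 365.7
Total out = 962.9 kmol; y_U = 558.1 / 962.9 = 0.5796.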